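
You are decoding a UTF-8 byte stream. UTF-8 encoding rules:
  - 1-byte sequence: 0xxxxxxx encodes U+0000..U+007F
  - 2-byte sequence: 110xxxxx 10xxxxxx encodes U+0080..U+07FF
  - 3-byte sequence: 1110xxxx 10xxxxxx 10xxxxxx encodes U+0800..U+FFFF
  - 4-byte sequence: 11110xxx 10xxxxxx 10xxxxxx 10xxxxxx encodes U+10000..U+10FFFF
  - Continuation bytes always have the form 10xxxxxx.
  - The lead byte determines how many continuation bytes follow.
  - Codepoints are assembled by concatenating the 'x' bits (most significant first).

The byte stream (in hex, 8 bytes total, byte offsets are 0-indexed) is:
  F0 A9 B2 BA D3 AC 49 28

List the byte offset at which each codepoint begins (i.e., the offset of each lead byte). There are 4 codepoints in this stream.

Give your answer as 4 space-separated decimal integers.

Byte[0]=F0: 4-byte lead, need 3 cont bytes. acc=0x0
Byte[1]=A9: continuation. acc=(acc<<6)|0x29=0x29
Byte[2]=B2: continuation. acc=(acc<<6)|0x32=0xA72
Byte[3]=BA: continuation. acc=(acc<<6)|0x3A=0x29CBA
Completed: cp=U+29CBA (starts at byte 0)
Byte[4]=D3: 2-byte lead, need 1 cont bytes. acc=0x13
Byte[5]=AC: continuation. acc=(acc<<6)|0x2C=0x4EC
Completed: cp=U+04EC (starts at byte 4)
Byte[6]=49: 1-byte ASCII. cp=U+0049
Byte[7]=28: 1-byte ASCII. cp=U+0028

Answer: 0 4 6 7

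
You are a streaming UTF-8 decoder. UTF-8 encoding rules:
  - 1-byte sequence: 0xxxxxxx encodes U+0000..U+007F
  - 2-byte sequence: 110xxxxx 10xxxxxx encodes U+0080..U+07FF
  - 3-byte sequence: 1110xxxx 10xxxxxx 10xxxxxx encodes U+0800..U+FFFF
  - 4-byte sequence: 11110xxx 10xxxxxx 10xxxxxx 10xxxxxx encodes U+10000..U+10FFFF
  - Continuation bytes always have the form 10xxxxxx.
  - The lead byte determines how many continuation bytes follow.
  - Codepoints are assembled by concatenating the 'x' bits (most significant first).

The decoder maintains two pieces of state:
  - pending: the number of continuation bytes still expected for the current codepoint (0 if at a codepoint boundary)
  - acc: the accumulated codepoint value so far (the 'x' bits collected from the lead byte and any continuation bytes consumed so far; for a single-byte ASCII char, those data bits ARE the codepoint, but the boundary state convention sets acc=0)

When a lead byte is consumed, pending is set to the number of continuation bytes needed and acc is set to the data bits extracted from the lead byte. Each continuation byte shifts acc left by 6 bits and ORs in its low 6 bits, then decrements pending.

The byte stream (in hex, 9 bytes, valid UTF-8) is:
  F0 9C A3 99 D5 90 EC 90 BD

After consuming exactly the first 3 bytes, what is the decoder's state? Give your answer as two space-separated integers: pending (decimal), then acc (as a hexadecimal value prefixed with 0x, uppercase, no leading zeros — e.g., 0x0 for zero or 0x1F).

Byte[0]=F0: 4-byte lead. pending=3, acc=0x0
Byte[1]=9C: continuation. acc=(acc<<6)|0x1C=0x1C, pending=2
Byte[2]=A3: continuation. acc=(acc<<6)|0x23=0x723, pending=1

Answer: 1 0x723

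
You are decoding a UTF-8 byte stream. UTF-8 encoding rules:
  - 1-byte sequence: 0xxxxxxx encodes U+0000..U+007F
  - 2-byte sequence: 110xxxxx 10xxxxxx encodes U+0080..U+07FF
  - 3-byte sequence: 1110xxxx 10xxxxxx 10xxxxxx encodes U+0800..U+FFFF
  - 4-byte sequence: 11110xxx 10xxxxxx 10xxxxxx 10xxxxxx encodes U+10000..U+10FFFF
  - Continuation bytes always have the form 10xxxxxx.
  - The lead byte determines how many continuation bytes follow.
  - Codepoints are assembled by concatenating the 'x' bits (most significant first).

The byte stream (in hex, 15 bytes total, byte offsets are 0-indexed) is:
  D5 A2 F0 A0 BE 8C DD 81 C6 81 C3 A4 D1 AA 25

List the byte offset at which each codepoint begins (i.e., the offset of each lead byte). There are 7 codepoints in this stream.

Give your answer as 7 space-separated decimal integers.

Byte[0]=D5: 2-byte lead, need 1 cont bytes. acc=0x15
Byte[1]=A2: continuation. acc=(acc<<6)|0x22=0x562
Completed: cp=U+0562 (starts at byte 0)
Byte[2]=F0: 4-byte lead, need 3 cont bytes. acc=0x0
Byte[3]=A0: continuation. acc=(acc<<6)|0x20=0x20
Byte[4]=BE: continuation. acc=(acc<<6)|0x3E=0x83E
Byte[5]=8C: continuation. acc=(acc<<6)|0x0C=0x20F8C
Completed: cp=U+20F8C (starts at byte 2)
Byte[6]=DD: 2-byte lead, need 1 cont bytes. acc=0x1D
Byte[7]=81: continuation. acc=(acc<<6)|0x01=0x741
Completed: cp=U+0741 (starts at byte 6)
Byte[8]=C6: 2-byte lead, need 1 cont bytes. acc=0x6
Byte[9]=81: continuation. acc=(acc<<6)|0x01=0x181
Completed: cp=U+0181 (starts at byte 8)
Byte[10]=C3: 2-byte lead, need 1 cont bytes. acc=0x3
Byte[11]=A4: continuation. acc=(acc<<6)|0x24=0xE4
Completed: cp=U+00E4 (starts at byte 10)
Byte[12]=D1: 2-byte lead, need 1 cont bytes. acc=0x11
Byte[13]=AA: continuation. acc=(acc<<6)|0x2A=0x46A
Completed: cp=U+046A (starts at byte 12)
Byte[14]=25: 1-byte ASCII. cp=U+0025

Answer: 0 2 6 8 10 12 14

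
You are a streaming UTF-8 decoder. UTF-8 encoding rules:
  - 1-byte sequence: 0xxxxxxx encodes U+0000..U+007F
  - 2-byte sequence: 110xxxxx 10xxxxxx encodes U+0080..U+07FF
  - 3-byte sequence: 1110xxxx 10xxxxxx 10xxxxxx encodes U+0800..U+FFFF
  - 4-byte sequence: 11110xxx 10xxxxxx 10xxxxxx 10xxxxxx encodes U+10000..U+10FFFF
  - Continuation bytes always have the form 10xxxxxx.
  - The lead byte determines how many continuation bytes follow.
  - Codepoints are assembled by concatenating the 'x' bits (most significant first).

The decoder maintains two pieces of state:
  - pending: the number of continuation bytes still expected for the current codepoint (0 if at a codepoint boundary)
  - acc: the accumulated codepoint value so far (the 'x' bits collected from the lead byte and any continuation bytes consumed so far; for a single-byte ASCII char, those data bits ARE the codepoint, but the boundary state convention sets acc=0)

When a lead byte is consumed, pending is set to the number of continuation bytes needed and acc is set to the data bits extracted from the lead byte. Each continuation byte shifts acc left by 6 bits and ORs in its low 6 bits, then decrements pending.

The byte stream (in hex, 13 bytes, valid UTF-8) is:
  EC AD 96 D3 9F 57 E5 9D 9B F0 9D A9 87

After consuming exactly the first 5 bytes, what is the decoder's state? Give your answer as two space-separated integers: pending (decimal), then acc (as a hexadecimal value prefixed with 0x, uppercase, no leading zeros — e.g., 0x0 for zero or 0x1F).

Answer: 0 0x4DF

Derivation:
Byte[0]=EC: 3-byte lead. pending=2, acc=0xC
Byte[1]=AD: continuation. acc=(acc<<6)|0x2D=0x32D, pending=1
Byte[2]=96: continuation. acc=(acc<<6)|0x16=0xCB56, pending=0
Byte[3]=D3: 2-byte lead. pending=1, acc=0x13
Byte[4]=9F: continuation. acc=(acc<<6)|0x1F=0x4DF, pending=0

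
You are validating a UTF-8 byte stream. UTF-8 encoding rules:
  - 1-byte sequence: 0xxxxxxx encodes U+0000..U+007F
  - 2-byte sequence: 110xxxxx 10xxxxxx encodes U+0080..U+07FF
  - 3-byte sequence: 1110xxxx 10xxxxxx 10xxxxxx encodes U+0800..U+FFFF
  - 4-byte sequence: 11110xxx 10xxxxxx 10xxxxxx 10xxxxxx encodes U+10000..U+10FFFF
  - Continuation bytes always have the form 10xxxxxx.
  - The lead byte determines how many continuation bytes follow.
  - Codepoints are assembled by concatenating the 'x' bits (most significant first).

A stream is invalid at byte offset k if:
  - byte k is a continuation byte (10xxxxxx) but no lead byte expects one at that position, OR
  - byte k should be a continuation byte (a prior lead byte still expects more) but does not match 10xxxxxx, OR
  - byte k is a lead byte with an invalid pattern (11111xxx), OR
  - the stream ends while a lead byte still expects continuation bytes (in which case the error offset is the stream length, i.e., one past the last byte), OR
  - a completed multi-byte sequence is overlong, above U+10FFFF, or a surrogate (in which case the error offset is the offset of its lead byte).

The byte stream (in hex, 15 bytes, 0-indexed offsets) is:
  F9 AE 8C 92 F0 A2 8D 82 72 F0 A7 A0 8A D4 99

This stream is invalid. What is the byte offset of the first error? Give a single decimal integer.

Byte[0]=F9: INVALID lead byte (not 0xxx/110x/1110/11110)

Answer: 0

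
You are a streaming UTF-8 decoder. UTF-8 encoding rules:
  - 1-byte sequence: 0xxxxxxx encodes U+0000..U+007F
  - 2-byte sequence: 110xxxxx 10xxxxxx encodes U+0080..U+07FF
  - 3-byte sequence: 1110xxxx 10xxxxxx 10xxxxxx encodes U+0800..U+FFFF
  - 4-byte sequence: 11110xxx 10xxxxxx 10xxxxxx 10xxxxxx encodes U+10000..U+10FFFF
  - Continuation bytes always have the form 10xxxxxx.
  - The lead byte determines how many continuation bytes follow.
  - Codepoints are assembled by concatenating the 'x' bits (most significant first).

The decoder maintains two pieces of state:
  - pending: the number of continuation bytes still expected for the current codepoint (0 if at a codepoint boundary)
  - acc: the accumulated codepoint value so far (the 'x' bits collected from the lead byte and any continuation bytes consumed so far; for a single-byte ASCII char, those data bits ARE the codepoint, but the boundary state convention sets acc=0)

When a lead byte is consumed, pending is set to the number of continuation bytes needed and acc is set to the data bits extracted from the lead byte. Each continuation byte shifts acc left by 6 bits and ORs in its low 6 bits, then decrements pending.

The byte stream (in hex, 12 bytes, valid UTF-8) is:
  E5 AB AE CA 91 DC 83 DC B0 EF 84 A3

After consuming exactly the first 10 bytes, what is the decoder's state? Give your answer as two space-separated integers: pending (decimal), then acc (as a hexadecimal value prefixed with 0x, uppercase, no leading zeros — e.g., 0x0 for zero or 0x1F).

Byte[0]=E5: 3-byte lead. pending=2, acc=0x5
Byte[1]=AB: continuation. acc=(acc<<6)|0x2B=0x16B, pending=1
Byte[2]=AE: continuation. acc=(acc<<6)|0x2E=0x5AEE, pending=0
Byte[3]=CA: 2-byte lead. pending=1, acc=0xA
Byte[4]=91: continuation. acc=(acc<<6)|0x11=0x291, pending=0
Byte[5]=DC: 2-byte lead. pending=1, acc=0x1C
Byte[6]=83: continuation. acc=(acc<<6)|0x03=0x703, pending=0
Byte[7]=DC: 2-byte lead. pending=1, acc=0x1C
Byte[8]=B0: continuation. acc=(acc<<6)|0x30=0x730, pending=0
Byte[9]=EF: 3-byte lead. pending=2, acc=0xF

Answer: 2 0xF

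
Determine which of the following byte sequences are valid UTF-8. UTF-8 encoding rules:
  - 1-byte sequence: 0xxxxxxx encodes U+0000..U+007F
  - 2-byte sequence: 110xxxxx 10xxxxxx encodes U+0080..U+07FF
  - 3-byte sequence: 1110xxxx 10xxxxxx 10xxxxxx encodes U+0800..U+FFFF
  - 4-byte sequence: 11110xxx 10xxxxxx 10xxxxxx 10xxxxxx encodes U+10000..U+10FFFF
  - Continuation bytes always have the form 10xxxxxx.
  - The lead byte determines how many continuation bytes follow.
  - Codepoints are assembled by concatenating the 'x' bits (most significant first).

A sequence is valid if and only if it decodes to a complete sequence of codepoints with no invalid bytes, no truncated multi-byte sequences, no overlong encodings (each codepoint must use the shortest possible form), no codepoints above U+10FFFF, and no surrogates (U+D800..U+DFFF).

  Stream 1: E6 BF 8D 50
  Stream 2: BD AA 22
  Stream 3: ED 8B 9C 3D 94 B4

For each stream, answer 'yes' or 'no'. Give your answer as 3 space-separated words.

Stream 1: decodes cleanly. VALID
Stream 2: error at byte offset 0. INVALID
Stream 3: error at byte offset 4. INVALID

Answer: yes no no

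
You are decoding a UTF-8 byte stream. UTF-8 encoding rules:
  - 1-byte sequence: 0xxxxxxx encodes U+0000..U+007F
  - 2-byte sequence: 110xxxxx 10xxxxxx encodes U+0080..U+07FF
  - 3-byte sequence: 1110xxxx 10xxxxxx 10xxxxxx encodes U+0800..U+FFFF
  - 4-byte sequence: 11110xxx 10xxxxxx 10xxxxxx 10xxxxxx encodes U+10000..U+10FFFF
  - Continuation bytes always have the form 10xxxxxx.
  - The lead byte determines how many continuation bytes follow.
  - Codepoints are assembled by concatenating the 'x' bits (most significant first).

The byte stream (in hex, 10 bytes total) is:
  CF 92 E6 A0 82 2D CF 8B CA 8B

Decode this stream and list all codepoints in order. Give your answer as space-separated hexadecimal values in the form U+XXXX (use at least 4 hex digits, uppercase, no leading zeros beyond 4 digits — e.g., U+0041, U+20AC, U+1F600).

Byte[0]=CF: 2-byte lead, need 1 cont bytes. acc=0xF
Byte[1]=92: continuation. acc=(acc<<6)|0x12=0x3D2
Completed: cp=U+03D2 (starts at byte 0)
Byte[2]=E6: 3-byte lead, need 2 cont bytes. acc=0x6
Byte[3]=A0: continuation. acc=(acc<<6)|0x20=0x1A0
Byte[4]=82: continuation. acc=(acc<<6)|0x02=0x6802
Completed: cp=U+6802 (starts at byte 2)
Byte[5]=2D: 1-byte ASCII. cp=U+002D
Byte[6]=CF: 2-byte lead, need 1 cont bytes. acc=0xF
Byte[7]=8B: continuation. acc=(acc<<6)|0x0B=0x3CB
Completed: cp=U+03CB (starts at byte 6)
Byte[8]=CA: 2-byte lead, need 1 cont bytes. acc=0xA
Byte[9]=8B: continuation. acc=(acc<<6)|0x0B=0x28B
Completed: cp=U+028B (starts at byte 8)

Answer: U+03D2 U+6802 U+002D U+03CB U+028B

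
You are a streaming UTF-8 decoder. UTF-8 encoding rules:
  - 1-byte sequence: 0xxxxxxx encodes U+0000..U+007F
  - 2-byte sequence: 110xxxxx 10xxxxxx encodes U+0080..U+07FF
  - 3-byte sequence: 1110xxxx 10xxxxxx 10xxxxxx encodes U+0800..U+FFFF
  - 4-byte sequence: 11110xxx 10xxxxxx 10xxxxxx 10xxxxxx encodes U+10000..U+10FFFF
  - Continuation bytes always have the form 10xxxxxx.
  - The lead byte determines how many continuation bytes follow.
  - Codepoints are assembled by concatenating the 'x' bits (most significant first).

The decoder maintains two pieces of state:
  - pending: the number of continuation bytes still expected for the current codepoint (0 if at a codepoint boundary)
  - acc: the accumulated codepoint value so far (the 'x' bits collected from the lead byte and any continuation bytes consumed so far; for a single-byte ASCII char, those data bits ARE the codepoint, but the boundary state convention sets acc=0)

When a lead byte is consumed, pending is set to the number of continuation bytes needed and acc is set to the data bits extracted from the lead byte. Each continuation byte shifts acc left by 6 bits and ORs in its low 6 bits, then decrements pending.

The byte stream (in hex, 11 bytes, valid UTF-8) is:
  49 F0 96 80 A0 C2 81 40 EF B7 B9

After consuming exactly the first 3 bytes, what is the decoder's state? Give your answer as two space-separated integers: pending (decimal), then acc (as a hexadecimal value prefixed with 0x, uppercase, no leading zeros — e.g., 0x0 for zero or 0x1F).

Answer: 2 0x16

Derivation:
Byte[0]=49: 1-byte. pending=0, acc=0x0
Byte[1]=F0: 4-byte lead. pending=3, acc=0x0
Byte[2]=96: continuation. acc=(acc<<6)|0x16=0x16, pending=2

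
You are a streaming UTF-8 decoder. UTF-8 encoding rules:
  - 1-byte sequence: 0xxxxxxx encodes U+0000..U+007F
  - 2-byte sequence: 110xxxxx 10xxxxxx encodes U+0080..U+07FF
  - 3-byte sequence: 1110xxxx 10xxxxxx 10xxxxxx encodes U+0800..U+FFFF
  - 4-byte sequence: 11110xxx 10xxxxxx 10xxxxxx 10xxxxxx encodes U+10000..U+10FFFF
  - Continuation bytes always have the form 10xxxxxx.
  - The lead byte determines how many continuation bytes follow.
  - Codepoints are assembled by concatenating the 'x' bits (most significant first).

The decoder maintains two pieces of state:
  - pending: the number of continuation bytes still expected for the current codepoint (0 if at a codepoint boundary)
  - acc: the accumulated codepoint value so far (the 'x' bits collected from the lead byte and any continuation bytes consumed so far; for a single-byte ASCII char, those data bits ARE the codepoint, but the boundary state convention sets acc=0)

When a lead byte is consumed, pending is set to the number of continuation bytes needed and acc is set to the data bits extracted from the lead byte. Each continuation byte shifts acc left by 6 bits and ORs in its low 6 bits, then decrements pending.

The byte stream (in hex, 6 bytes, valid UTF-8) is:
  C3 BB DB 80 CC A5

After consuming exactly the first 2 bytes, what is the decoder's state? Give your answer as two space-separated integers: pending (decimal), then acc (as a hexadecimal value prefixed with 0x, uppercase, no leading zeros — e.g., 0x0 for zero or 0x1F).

Byte[0]=C3: 2-byte lead. pending=1, acc=0x3
Byte[1]=BB: continuation. acc=(acc<<6)|0x3B=0xFB, pending=0

Answer: 0 0xFB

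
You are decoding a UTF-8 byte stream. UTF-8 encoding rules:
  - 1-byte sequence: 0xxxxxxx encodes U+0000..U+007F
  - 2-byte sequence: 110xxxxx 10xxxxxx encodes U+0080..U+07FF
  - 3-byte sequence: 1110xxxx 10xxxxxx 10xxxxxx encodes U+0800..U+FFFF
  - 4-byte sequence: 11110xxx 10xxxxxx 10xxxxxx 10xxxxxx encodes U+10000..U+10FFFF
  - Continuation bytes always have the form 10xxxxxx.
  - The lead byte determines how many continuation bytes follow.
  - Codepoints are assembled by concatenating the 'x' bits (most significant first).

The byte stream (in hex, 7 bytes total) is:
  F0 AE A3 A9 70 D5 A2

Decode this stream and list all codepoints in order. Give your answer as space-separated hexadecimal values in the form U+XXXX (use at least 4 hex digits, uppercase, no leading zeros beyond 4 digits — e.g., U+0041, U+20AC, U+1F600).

Answer: U+2E8E9 U+0070 U+0562

Derivation:
Byte[0]=F0: 4-byte lead, need 3 cont bytes. acc=0x0
Byte[1]=AE: continuation. acc=(acc<<6)|0x2E=0x2E
Byte[2]=A3: continuation. acc=(acc<<6)|0x23=0xBA3
Byte[3]=A9: continuation. acc=(acc<<6)|0x29=0x2E8E9
Completed: cp=U+2E8E9 (starts at byte 0)
Byte[4]=70: 1-byte ASCII. cp=U+0070
Byte[5]=D5: 2-byte lead, need 1 cont bytes. acc=0x15
Byte[6]=A2: continuation. acc=(acc<<6)|0x22=0x562
Completed: cp=U+0562 (starts at byte 5)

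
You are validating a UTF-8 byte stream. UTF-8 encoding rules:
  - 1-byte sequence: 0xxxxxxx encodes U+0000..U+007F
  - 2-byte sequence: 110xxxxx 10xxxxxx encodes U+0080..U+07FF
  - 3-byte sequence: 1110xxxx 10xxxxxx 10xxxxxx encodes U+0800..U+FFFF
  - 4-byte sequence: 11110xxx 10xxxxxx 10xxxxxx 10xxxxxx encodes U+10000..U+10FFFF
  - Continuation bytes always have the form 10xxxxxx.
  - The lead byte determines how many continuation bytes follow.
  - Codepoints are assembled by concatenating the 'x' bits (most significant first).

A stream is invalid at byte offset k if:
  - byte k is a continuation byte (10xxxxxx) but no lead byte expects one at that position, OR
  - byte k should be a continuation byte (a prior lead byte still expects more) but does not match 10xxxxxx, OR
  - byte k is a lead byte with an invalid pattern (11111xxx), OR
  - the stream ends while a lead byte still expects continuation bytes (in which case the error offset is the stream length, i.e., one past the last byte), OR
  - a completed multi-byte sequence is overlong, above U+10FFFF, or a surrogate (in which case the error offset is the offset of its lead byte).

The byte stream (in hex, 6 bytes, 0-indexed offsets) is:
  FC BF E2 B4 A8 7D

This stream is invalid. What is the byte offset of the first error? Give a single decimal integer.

Byte[0]=FC: INVALID lead byte (not 0xxx/110x/1110/11110)

Answer: 0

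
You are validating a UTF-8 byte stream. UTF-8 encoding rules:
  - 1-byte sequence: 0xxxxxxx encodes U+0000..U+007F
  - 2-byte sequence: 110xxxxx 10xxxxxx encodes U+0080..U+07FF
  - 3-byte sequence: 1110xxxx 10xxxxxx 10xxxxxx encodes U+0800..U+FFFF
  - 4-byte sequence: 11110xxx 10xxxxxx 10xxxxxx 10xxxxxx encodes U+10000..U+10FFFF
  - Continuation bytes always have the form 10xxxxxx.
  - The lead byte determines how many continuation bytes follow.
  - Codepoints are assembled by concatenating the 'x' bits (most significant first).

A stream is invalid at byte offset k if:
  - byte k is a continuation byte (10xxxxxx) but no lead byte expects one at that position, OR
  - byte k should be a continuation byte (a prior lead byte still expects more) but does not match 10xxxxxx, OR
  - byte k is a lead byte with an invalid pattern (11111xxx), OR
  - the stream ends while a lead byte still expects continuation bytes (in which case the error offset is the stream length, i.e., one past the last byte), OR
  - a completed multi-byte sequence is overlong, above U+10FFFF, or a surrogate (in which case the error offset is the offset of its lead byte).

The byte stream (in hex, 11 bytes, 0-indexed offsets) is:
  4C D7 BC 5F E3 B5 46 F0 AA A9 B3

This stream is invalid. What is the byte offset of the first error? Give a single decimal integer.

Answer: 6

Derivation:
Byte[0]=4C: 1-byte ASCII. cp=U+004C
Byte[1]=D7: 2-byte lead, need 1 cont bytes. acc=0x17
Byte[2]=BC: continuation. acc=(acc<<6)|0x3C=0x5FC
Completed: cp=U+05FC (starts at byte 1)
Byte[3]=5F: 1-byte ASCII. cp=U+005F
Byte[4]=E3: 3-byte lead, need 2 cont bytes. acc=0x3
Byte[5]=B5: continuation. acc=(acc<<6)|0x35=0xF5
Byte[6]=46: expected 10xxxxxx continuation. INVALID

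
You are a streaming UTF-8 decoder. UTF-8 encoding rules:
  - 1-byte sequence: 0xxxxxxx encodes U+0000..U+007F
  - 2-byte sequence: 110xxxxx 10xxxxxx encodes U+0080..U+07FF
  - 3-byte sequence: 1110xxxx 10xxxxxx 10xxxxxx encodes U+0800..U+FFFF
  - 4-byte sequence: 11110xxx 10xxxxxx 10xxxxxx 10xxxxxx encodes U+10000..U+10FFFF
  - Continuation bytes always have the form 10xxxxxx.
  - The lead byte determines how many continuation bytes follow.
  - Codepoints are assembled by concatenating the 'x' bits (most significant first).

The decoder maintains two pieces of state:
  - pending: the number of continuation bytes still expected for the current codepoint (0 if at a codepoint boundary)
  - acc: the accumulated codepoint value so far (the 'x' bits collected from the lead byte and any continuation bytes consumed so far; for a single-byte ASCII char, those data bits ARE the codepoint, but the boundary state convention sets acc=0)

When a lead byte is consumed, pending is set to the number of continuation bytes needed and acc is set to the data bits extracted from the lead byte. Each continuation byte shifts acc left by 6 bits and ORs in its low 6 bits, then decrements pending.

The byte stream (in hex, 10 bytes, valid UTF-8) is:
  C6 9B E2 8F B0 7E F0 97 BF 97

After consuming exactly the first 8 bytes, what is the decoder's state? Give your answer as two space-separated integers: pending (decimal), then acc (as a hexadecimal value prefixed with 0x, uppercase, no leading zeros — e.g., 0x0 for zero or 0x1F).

Answer: 2 0x17

Derivation:
Byte[0]=C6: 2-byte lead. pending=1, acc=0x6
Byte[1]=9B: continuation. acc=(acc<<6)|0x1B=0x19B, pending=0
Byte[2]=E2: 3-byte lead. pending=2, acc=0x2
Byte[3]=8F: continuation. acc=(acc<<6)|0x0F=0x8F, pending=1
Byte[4]=B0: continuation. acc=(acc<<6)|0x30=0x23F0, pending=0
Byte[5]=7E: 1-byte. pending=0, acc=0x0
Byte[6]=F0: 4-byte lead. pending=3, acc=0x0
Byte[7]=97: continuation. acc=(acc<<6)|0x17=0x17, pending=2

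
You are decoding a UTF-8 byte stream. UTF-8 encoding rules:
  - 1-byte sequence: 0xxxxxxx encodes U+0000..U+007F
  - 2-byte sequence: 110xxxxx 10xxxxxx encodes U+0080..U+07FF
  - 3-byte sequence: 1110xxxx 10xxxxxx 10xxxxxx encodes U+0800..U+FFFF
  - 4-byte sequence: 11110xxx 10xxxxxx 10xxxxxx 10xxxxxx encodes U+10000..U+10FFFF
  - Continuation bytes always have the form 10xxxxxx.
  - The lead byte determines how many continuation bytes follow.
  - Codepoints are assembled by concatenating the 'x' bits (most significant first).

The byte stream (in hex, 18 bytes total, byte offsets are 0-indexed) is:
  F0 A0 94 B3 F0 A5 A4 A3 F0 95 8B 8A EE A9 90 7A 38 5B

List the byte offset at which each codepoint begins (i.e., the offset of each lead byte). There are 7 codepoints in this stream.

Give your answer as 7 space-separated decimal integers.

Answer: 0 4 8 12 15 16 17

Derivation:
Byte[0]=F0: 4-byte lead, need 3 cont bytes. acc=0x0
Byte[1]=A0: continuation. acc=(acc<<6)|0x20=0x20
Byte[2]=94: continuation. acc=(acc<<6)|0x14=0x814
Byte[3]=B3: continuation. acc=(acc<<6)|0x33=0x20533
Completed: cp=U+20533 (starts at byte 0)
Byte[4]=F0: 4-byte lead, need 3 cont bytes. acc=0x0
Byte[5]=A5: continuation. acc=(acc<<6)|0x25=0x25
Byte[6]=A4: continuation. acc=(acc<<6)|0x24=0x964
Byte[7]=A3: continuation. acc=(acc<<6)|0x23=0x25923
Completed: cp=U+25923 (starts at byte 4)
Byte[8]=F0: 4-byte lead, need 3 cont bytes. acc=0x0
Byte[9]=95: continuation. acc=(acc<<6)|0x15=0x15
Byte[10]=8B: continuation. acc=(acc<<6)|0x0B=0x54B
Byte[11]=8A: continuation. acc=(acc<<6)|0x0A=0x152CA
Completed: cp=U+152CA (starts at byte 8)
Byte[12]=EE: 3-byte lead, need 2 cont bytes. acc=0xE
Byte[13]=A9: continuation. acc=(acc<<6)|0x29=0x3A9
Byte[14]=90: continuation. acc=(acc<<6)|0x10=0xEA50
Completed: cp=U+EA50 (starts at byte 12)
Byte[15]=7A: 1-byte ASCII. cp=U+007A
Byte[16]=38: 1-byte ASCII. cp=U+0038
Byte[17]=5B: 1-byte ASCII. cp=U+005B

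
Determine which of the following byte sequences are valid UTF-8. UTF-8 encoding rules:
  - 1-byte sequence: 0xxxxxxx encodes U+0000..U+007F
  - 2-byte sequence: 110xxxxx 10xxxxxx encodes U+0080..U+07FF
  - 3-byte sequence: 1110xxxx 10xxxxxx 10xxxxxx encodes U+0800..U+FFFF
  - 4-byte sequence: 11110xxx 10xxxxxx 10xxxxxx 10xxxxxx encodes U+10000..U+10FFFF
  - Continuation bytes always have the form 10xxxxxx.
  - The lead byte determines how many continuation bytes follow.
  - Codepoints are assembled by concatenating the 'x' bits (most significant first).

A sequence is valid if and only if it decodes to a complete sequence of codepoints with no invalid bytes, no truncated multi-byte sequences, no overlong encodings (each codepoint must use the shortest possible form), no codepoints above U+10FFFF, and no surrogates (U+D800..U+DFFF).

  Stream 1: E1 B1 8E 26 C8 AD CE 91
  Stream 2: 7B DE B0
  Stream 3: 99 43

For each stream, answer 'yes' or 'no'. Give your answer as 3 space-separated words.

Answer: yes yes no

Derivation:
Stream 1: decodes cleanly. VALID
Stream 2: decodes cleanly. VALID
Stream 3: error at byte offset 0. INVALID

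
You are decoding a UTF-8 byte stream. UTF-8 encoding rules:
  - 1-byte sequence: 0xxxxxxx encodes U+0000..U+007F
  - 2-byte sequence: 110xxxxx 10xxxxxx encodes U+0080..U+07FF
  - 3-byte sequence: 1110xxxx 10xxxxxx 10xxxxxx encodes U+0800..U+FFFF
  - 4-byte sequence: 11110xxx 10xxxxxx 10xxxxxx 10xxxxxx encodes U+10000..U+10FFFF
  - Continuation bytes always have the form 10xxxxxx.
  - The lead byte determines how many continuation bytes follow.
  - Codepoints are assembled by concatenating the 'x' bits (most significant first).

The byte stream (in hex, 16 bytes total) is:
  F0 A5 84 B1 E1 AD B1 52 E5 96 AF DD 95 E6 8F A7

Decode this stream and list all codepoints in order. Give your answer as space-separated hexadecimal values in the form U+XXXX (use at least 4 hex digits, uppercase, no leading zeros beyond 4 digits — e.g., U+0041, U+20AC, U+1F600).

Byte[0]=F0: 4-byte lead, need 3 cont bytes. acc=0x0
Byte[1]=A5: continuation. acc=(acc<<6)|0x25=0x25
Byte[2]=84: continuation. acc=(acc<<6)|0x04=0x944
Byte[3]=B1: continuation. acc=(acc<<6)|0x31=0x25131
Completed: cp=U+25131 (starts at byte 0)
Byte[4]=E1: 3-byte lead, need 2 cont bytes. acc=0x1
Byte[5]=AD: continuation. acc=(acc<<6)|0x2D=0x6D
Byte[6]=B1: continuation. acc=(acc<<6)|0x31=0x1B71
Completed: cp=U+1B71 (starts at byte 4)
Byte[7]=52: 1-byte ASCII. cp=U+0052
Byte[8]=E5: 3-byte lead, need 2 cont bytes. acc=0x5
Byte[9]=96: continuation. acc=(acc<<6)|0x16=0x156
Byte[10]=AF: continuation. acc=(acc<<6)|0x2F=0x55AF
Completed: cp=U+55AF (starts at byte 8)
Byte[11]=DD: 2-byte lead, need 1 cont bytes. acc=0x1D
Byte[12]=95: continuation. acc=(acc<<6)|0x15=0x755
Completed: cp=U+0755 (starts at byte 11)
Byte[13]=E6: 3-byte lead, need 2 cont bytes. acc=0x6
Byte[14]=8F: continuation. acc=(acc<<6)|0x0F=0x18F
Byte[15]=A7: continuation. acc=(acc<<6)|0x27=0x63E7
Completed: cp=U+63E7 (starts at byte 13)

Answer: U+25131 U+1B71 U+0052 U+55AF U+0755 U+63E7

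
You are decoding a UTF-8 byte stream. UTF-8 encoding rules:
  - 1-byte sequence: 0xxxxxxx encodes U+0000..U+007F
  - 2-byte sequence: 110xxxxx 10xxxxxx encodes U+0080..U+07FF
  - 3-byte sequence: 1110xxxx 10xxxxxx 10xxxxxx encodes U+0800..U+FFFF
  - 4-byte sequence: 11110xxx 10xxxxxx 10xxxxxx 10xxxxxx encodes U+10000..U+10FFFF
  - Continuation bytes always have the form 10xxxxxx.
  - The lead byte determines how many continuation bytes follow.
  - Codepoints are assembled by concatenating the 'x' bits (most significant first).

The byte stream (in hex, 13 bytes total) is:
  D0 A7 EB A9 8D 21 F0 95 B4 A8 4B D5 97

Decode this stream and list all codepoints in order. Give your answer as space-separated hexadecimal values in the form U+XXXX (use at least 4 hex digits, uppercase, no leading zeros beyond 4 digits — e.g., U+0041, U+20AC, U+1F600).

Answer: U+0427 U+BA4D U+0021 U+15D28 U+004B U+0557

Derivation:
Byte[0]=D0: 2-byte lead, need 1 cont bytes. acc=0x10
Byte[1]=A7: continuation. acc=(acc<<6)|0x27=0x427
Completed: cp=U+0427 (starts at byte 0)
Byte[2]=EB: 3-byte lead, need 2 cont bytes. acc=0xB
Byte[3]=A9: continuation. acc=(acc<<6)|0x29=0x2E9
Byte[4]=8D: continuation. acc=(acc<<6)|0x0D=0xBA4D
Completed: cp=U+BA4D (starts at byte 2)
Byte[5]=21: 1-byte ASCII. cp=U+0021
Byte[6]=F0: 4-byte lead, need 3 cont bytes. acc=0x0
Byte[7]=95: continuation. acc=(acc<<6)|0x15=0x15
Byte[8]=B4: continuation. acc=(acc<<6)|0x34=0x574
Byte[9]=A8: continuation. acc=(acc<<6)|0x28=0x15D28
Completed: cp=U+15D28 (starts at byte 6)
Byte[10]=4B: 1-byte ASCII. cp=U+004B
Byte[11]=D5: 2-byte lead, need 1 cont bytes. acc=0x15
Byte[12]=97: continuation. acc=(acc<<6)|0x17=0x557
Completed: cp=U+0557 (starts at byte 11)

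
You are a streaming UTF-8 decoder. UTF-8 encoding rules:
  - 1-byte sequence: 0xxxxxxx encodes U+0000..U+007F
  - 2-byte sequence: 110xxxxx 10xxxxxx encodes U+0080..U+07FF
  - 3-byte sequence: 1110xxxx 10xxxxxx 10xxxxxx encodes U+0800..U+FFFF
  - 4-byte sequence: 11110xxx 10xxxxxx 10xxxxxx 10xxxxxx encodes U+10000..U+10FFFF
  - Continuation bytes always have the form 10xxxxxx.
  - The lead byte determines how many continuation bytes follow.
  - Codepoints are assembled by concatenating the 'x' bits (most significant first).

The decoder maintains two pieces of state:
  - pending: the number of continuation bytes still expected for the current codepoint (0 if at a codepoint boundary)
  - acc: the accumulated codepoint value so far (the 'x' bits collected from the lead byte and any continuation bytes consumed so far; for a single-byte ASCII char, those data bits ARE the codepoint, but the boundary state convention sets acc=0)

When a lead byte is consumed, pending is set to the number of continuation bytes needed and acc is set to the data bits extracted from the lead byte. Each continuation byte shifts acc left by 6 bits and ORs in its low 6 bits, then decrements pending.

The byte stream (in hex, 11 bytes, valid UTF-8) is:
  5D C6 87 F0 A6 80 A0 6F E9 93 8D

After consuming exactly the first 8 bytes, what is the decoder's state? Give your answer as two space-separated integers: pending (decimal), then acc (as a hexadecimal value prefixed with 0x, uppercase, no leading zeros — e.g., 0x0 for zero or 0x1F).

Answer: 0 0x0

Derivation:
Byte[0]=5D: 1-byte. pending=0, acc=0x0
Byte[1]=C6: 2-byte lead. pending=1, acc=0x6
Byte[2]=87: continuation. acc=(acc<<6)|0x07=0x187, pending=0
Byte[3]=F0: 4-byte lead. pending=3, acc=0x0
Byte[4]=A6: continuation. acc=(acc<<6)|0x26=0x26, pending=2
Byte[5]=80: continuation. acc=(acc<<6)|0x00=0x980, pending=1
Byte[6]=A0: continuation. acc=(acc<<6)|0x20=0x26020, pending=0
Byte[7]=6F: 1-byte. pending=0, acc=0x0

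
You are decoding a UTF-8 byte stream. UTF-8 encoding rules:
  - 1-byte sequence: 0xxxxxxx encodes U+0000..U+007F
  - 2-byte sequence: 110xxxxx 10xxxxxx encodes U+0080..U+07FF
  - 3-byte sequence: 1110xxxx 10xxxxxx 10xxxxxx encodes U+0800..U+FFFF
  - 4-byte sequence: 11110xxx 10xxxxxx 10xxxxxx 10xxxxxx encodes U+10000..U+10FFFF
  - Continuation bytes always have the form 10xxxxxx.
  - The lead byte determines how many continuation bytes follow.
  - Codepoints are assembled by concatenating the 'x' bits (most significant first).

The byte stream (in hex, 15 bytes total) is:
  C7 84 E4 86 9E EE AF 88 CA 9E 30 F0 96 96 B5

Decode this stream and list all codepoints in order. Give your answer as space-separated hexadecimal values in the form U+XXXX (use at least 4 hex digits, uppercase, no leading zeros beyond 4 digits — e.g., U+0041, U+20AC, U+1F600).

Answer: U+01C4 U+419E U+EBC8 U+029E U+0030 U+165B5

Derivation:
Byte[0]=C7: 2-byte lead, need 1 cont bytes. acc=0x7
Byte[1]=84: continuation. acc=(acc<<6)|0x04=0x1C4
Completed: cp=U+01C4 (starts at byte 0)
Byte[2]=E4: 3-byte lead, need 2 cont bytes. acc=0x4
Byte[3]=86: continuation. acc=(acc<<6)|0x06=0x106
Byte[4]=9E: continuation. acc=(acc<<6)|0x1E=0x419E
Completed: cp=U+419E (starts at byte 2)
Byte[5]=EE: 3-byte lead, need 2 cont bytes. acc=0xE
Byte[6]=AF: continuation. acc=(acc<<6)|0x2F=0x3AF
Byte[7]=88: continuation. acc=(acc<<6)|0x08=0xEBC8
Completed: cp=U+EBC8 (starts at byte 5)
Byte[8]=CA: 2-byte lead, need 1 cont bytes. acc=0xA
Byte[9]=9E: continuation. acc=(acc<<6)|0x1E=0x29E
Completed: cp=U+029E (starts at byte 8)
Byte[10]=30: 1-byte ASCII. cp=U+0030
Byte[11]=F0: 4-byte lead, need 3 cont bytes. acc=0x0
Byte[12]=96: continuation. acc=(acc<<6)|0x16=0x16
Byte[13]=96: continuation. acc=(acc<<6)|0x16=0x596
Byte[14]=B5: continuation. acc=(acc<<6)|0x35=0x165B5
Completed: cp=U+165B5 (starts at byte 11)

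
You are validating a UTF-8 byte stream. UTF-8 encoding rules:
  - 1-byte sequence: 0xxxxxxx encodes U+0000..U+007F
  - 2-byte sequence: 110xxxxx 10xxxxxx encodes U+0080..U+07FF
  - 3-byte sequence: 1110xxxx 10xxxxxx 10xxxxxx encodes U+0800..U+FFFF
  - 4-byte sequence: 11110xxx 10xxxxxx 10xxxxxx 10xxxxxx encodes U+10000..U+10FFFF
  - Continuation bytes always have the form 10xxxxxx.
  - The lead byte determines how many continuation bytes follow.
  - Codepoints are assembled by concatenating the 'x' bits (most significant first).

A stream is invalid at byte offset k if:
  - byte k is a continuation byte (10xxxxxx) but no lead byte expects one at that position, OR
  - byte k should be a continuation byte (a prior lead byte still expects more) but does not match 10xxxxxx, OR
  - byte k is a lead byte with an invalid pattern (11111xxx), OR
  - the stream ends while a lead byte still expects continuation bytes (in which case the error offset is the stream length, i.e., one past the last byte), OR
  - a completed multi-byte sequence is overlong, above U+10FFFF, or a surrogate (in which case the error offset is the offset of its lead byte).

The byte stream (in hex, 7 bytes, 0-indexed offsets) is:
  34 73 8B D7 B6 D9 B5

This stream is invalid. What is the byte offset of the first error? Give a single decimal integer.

Answer: 2

Derivation:
Byte[0]=34: 1-byte ASCII. cp=U+0034
Byte[1]=73: 1-byte ASCII. cp=U+0073
Byte[2]=8B: INVALID lead byte (not 0xxx/110x/1110/11110)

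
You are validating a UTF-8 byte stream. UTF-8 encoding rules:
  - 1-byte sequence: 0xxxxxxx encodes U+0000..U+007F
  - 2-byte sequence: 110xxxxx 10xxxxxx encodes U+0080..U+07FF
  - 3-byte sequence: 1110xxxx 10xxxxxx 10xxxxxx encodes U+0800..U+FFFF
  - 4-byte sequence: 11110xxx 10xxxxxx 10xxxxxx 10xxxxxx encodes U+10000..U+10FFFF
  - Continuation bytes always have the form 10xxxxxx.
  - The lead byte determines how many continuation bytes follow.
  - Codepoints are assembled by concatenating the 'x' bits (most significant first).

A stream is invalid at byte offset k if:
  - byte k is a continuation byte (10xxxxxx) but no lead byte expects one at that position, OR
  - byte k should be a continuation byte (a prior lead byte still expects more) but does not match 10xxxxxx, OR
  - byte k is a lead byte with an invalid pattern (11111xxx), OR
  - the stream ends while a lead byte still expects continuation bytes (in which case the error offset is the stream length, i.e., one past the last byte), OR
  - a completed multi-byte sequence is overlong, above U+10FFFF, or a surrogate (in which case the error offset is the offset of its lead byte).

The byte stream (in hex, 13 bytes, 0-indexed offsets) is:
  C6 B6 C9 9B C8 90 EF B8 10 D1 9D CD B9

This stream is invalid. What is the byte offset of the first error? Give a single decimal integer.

Byte[0]=C6: 2-byte lead, need 1 cont bytes. acc=0x6
Byte[1]=B6: continuation. acc=(acc<<6)|0x36=0x1B6
Completed: cp=U+01B6 (starts at byte 0)
Byte[2]=C9: 2-byte lead, need 1 cont bytes. acc=0x9
Byte[3]=9B: continuation. acc=(acc<<6)|0x1B=0x25B
Completed: cp=U+025B (starts at byte 2)
Byte[4]=C8: 2-byte lead, need 1 cont bytes. acc=0x8
Byte[5]=90: continuation. acc=(acc<<6)|0x10=0x210
Completed: cp=U+0210 (starts at byte 4)
Byte[6]=EF: 3-byte lead, need 2 cont bytes. acc=0xF
Byte[7]=B8: continuation. acc=(acc<<6)|0x38=0x3F8
Byte[8]=10: expected 10xxxxxx continuation. INVALID

Answer: 8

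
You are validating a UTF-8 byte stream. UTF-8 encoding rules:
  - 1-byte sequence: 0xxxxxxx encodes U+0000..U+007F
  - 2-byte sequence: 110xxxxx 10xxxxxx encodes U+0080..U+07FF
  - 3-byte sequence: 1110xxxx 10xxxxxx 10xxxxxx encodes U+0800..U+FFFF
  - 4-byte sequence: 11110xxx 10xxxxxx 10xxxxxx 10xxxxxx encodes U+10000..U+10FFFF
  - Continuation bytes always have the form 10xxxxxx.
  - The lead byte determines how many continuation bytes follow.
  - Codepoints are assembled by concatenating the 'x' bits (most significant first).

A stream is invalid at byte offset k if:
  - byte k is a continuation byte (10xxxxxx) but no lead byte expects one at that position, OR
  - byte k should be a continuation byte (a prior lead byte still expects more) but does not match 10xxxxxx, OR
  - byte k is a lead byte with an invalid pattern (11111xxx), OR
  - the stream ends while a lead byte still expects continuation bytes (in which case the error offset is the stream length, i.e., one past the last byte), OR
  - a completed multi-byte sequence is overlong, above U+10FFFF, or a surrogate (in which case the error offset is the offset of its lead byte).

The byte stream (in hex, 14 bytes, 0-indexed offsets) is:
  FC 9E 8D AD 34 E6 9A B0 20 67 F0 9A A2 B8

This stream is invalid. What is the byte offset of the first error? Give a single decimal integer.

Answer: 0

Derivation:
Byte[0]=FC: INVALID lead byte (not 0xxx/110x/1110/11110)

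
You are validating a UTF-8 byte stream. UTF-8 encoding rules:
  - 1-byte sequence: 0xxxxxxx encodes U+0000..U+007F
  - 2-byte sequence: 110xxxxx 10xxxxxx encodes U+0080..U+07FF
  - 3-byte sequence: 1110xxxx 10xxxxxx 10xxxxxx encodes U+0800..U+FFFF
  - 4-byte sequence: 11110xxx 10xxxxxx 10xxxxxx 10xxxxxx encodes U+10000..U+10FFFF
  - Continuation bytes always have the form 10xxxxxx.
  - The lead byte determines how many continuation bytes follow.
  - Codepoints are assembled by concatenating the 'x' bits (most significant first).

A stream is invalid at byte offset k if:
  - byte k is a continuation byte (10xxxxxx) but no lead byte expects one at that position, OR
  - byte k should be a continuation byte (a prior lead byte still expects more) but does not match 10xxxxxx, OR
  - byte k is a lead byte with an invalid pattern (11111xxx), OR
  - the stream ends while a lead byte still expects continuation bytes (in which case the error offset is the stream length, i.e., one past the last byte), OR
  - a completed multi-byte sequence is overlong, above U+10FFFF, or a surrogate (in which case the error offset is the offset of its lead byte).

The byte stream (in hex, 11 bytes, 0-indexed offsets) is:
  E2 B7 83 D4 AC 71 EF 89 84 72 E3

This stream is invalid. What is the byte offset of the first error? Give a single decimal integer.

Byte[0]=E2: 3-byte lead, need 2 cont bytes. acc=0x2
Byte[1]=B7: continuation. acc=(acc<<6)|0x37=0xB7
Byte[2]=83: continuation. acc=(acc<<6)|0x03=0x2DC3
Completed: cp=U+2DC3 (starts at byte 0)
Byte[3]=D4: 2-byte lead, need 1 cont bytes. acc=0x14
Byte[4]=AC: continuation. acc=(acc<<6)|0x2C=0x52C
Completed: cp=U+052C (starts at byte 3)
Byte[5]=71: 1-byte ASCII. cp=U+0071
Byte[6]=EF: 3-byte lead, need 2 cont bytes. acc=0xF
Byte[7]=89: continuation. acc=(acc<<6)|0x09=0x3C9
Byte[8]=84: continuation. acc=(acc<<6)|0x04=0xF244
Completed: cp=U+F244 (starts at byte 6)
Byte[9]=72: 1-byte ASCII. cp=U+0072
Byte[10]=E3: 3-byte lead, need 2 cont bytes. acc=0x3
Byte[11]: stream ended, expected continuation. INVALID

Answer: 11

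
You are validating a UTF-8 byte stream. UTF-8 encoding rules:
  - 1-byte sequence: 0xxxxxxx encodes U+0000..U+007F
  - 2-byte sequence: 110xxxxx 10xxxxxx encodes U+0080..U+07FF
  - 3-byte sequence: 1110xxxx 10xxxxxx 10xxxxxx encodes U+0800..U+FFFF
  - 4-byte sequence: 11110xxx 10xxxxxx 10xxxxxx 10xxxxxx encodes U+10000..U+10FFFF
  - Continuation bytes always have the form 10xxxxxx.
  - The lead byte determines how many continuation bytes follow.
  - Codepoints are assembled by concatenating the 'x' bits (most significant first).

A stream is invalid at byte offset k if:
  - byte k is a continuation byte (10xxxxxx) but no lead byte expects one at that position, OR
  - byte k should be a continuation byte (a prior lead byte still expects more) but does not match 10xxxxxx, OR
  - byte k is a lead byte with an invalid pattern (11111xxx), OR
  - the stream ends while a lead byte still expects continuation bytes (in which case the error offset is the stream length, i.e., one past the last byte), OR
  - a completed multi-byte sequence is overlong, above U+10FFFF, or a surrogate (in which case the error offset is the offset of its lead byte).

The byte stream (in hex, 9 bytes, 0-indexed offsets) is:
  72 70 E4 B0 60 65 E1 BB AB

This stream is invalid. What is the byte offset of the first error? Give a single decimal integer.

Answer: 4

Derivation:
Byte[0]=72: 1-byte ASCII. cp=U+0072
Byte[1]=70: 1-byte ASCII. cp=U+0070
Byte[2]=E4: 3-byte lead, need 2 cont bytes. acc=0x4
Byte[3]=B0: continuation. acc=(acc<<6)|0x30=0x130
Byte[4]=60: expected 10xxxxxx continuation. INVALID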